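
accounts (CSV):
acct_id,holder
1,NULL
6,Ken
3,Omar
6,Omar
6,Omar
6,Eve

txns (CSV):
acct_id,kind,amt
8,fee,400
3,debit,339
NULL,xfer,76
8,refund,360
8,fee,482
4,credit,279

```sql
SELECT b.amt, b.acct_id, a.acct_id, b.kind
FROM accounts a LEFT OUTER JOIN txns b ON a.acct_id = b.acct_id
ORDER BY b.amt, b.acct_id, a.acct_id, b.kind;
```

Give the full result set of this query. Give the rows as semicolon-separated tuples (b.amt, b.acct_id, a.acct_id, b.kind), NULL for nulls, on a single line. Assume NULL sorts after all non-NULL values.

(339, 3, 3, debit); (NULL, NULL, 1, NULL); (NULL, NULL, 6, NULL); (NULL, NULL, 6, NULL); (NULL, NULL, 6, NULL); (NULL, NULL, 6, NULL)

LEFT JOIN keeps every row from `accounts`; unmatched rows get NULL for `txns`'s columns.
Matching on a.acct_id = b.acct_id. A NULL in a compared column never satisfies the condition.
- acct_id=1: no b row matches, row kept with b columns NULL.
- acct_id=6: no b row matches, row kept with b columns NULL.
- acct_id=3: 1 matching b row(s), so 1 row(s) emitted.
- acct_id=6: no b row matches, row kept with b columns NULL.
- acct_id=6: no b row matches, row kept with b columns NULL.
- acct_id=6: no b row matches, row kept with b columns NULL.
After projecting and ordering:
b.amt | b.acct_id | a.acct_id | b.kind
339 | 3 | 3 | debit
NULL | NULL | 1 | NULL
NULL | NULL | 6 | NULL
NULL | NULL | 6 | NULL
NULL | NULL | 6 | NULL
NULL | NULL | 6 | NULL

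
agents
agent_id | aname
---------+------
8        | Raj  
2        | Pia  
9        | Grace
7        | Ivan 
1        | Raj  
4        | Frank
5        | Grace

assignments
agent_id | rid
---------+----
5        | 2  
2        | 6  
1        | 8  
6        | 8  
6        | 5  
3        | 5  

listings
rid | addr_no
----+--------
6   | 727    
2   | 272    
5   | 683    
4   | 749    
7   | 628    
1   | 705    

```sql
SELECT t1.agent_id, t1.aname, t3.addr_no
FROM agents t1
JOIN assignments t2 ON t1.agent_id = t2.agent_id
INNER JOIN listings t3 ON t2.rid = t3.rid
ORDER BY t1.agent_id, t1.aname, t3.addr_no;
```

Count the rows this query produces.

Joins associate left-to-right: agents INNER JOIN assignments on agent_id gives 3 intermediate row(s).
Then INNER JOIN `listings t3` on rid: keep only rows whose t2.rid appears in t3.
Result: 2 row(s).

2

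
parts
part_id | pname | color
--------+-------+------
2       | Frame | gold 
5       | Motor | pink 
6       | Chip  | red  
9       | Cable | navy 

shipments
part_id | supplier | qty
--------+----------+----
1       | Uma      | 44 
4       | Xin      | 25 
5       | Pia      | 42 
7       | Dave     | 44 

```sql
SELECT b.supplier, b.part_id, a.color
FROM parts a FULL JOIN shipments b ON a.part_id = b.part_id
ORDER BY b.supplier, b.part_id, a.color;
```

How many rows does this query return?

FULL OUTER JOIN keeps every row from both sides; unmatched rows get NULL for the other side's columns.
Matching on a.part_id = b.part_id.
- a (part_id=2) has no partner → padded with NULL.
- a (part_id=5) pairs with 1 row(s) of b.
- a (part_id=6) has no partner → padded with NULL.
- a (part_id=9) has no partner → padded with NULL.
- 3 row(s) from b found no a partner → padded with NULL.
Total: 1 matched + 6 padded = 7 rows.

7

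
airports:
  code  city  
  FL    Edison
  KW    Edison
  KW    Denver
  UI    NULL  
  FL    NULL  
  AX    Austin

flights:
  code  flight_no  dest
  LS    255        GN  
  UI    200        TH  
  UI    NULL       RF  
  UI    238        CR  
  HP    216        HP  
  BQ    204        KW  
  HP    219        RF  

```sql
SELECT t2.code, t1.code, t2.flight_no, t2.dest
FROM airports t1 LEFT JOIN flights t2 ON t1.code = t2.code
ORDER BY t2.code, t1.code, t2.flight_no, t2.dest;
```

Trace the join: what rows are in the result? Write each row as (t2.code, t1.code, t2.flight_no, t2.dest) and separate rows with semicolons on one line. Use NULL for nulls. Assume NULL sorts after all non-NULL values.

(UI, UI, 200, TH); (UI, UI, 238, CR); (UI, UI, NULL, RF); (NULL, AX, NULL, NULL); (NULL, FL, NULL, NULL); (NULL, FL, NULL, NULL); (NULL, KW, NULL, NULL); (NULL, KW, NULL, NULL)

LEFT JOIN keeps every row from `airports`; unmatched rows get NULL for `flights`'s columns.
Matching on t1.code = t2.code.
- t1[0] code=FL → no match; kept with NULLs on the t2 side.
- t1[1] code=KW → no match; kept with NULLs on the t2 side.
- t1[2] code=KW → no match; kept with NULLs on the t2 side.
- t1[3] code=UI → 3 match(es) in t2 → 3 row(s).
- t1[4] code=FL → no match; kept with NULLs on the t2 side.
- t1[5] code=AX → no match; kept with NULLs on the t2 side.
After projecting and ordering:
t2.code | t1.code | t2.flight_no | t2.dest
UI | UI | 200 | TH
UI | UI | 238 | CR
UI | UI | NULL | RF
NULL | AX | NULL | NULL
NULL | FL | NULL | NULL
NULL | FL | NULL | NULL
NULL | KW | NULL | NULL
NULL | KW | NULL | NULL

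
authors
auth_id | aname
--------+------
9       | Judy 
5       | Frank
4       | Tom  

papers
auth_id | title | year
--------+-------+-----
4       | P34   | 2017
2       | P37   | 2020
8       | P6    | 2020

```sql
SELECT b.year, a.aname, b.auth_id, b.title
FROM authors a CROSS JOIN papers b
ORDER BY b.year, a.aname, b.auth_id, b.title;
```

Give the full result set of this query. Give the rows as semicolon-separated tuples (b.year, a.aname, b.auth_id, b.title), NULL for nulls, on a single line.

(2017, Frank, 4, P34); (2017, Judy, 4, P34); (2017, Tom, 4, P34); (2020, Frank, 2, P37); (2020, Frank, 8, P6); (2020, Judy, 2, P37); (2020, Judy, 8, P6); (2020, Tom, 2, P37); (2020, Tom, 8, P6)

CROSS JOIN pairs every row of `authors` with every row of `papers`: 3 × 3 = 9 rows.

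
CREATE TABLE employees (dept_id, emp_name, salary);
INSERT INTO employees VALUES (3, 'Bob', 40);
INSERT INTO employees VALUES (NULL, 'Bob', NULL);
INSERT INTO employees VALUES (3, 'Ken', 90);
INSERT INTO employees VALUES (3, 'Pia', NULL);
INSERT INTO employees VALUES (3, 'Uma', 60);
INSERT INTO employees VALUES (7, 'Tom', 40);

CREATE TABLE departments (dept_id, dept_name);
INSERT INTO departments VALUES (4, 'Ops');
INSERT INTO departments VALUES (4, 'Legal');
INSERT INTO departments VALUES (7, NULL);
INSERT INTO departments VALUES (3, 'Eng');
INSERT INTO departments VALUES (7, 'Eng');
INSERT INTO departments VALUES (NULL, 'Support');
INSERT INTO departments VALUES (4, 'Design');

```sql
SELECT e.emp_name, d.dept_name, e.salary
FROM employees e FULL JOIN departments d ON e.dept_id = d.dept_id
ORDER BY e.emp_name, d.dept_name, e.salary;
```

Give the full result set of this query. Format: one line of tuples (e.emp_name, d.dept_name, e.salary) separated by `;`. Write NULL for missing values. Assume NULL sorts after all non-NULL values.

FULL OUTER JOIN keeps every row from both sides; unmatched rows get NULL for the other side's columns.
Matching on e.dept_id = d.dept_id. A NULL in a compared column never satisfies the condition.
- e[0] dept_id=3 → 1 match(es) in d → 1 row(s).
- e[1] dept_id=NULL → no match; kept with NULLs on the d side.
- e[2] dept_id=3 → 1 match(es) in d → 1 row(s).
- e[3] dept_id=3 → 1 match(es) in d → 1 row(s).
- e[4] dept_id=3 → 1 match(es) in d → 1 row(s).
- e[5] dept_id=7 → 2 match(es) in d → 2 row(s).
- plus 4 unmatched d row(s), each kept with NULL e columns.

(Bob, Eng, 40); (Bob, NULL, NULL); (Ken, Eng, 90); (Pia, Eng, NULL); (Tom, Eng, 40); (Tom, NULL, 40); (Uma, Eng, 60); (NULL, Design, NULL); (NULL, Legal, NULL); (NULL, Ops, NULL); (NULL, Support, NULL)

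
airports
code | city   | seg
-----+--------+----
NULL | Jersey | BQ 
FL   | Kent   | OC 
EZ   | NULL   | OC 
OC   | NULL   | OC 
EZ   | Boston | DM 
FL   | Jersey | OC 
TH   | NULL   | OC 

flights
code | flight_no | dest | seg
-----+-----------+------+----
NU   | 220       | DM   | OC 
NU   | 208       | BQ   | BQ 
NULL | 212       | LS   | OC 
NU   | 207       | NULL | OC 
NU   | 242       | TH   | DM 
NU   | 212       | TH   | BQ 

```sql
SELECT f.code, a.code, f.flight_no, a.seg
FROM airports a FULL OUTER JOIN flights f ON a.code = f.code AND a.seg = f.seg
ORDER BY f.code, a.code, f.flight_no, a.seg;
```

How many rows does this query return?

13

FULL OUTER JOIN keeps every row from both sides; unmatched rows get NULL for the other side's columns.
Matching on a.code = f.code AND a.seg = f.seg. A NULL in a compared column never satisfies the condition.
- a[0] code=NULL, seg=BQ → no match; kept with NULLs on the f side.
- a[1] code=FL, seg=OC → no match; kept with NULLs on the f side.
- a[2] code=EZ, seg=OC → no match; kept with NULLs on the f side.
- a[3] code=OC, seg=OC → no match; kept with NULLs on the f side.
- a[4] code=EZ, seg=DM → no match; kept with NULLs on the f side.
- a[5] code=FL, seg=OC → no match; kept with NULLs on the f side.
- a[6] code=TH, seg=OC → no match; kept with NULLs on the f side.
- 6 row(s) from f found no a partner → padded with NULL.
Total: 0 matched + 13 padded = 13 rows.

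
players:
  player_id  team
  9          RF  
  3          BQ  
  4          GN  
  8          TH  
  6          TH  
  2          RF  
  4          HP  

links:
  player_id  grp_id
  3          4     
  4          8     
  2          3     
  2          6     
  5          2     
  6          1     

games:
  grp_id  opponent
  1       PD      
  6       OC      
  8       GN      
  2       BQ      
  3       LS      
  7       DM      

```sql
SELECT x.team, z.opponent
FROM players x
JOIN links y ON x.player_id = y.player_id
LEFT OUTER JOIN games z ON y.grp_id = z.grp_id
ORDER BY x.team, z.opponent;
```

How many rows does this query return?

6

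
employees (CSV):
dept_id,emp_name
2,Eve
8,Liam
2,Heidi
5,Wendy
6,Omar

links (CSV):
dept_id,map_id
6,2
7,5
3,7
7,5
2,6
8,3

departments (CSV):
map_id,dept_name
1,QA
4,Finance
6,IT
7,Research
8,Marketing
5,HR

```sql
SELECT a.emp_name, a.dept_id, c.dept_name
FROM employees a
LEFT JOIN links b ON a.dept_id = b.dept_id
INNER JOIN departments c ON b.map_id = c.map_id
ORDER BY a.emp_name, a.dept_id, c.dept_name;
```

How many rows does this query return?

Step 1 — a LEFT JOIN b on dept_id → 5 row(s).
Then INNER JOIN `departments c` on map_id: keep only rows whose b.map_id appears in c.
Result: 2 row(s).

2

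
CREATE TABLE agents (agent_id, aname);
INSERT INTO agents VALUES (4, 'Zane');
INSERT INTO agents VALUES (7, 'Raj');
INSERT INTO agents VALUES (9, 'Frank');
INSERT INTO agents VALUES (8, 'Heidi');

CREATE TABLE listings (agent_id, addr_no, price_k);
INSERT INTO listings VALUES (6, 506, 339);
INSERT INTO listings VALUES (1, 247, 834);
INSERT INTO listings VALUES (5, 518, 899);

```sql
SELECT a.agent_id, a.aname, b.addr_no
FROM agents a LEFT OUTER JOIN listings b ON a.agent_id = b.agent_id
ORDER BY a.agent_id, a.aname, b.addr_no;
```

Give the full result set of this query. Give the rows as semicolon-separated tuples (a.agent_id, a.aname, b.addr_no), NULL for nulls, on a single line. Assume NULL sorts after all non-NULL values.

(4, Zane, NULL); (7, Raj, NULL); (8, Heidi, NULL); (9, Frank, NULL)

LEFT JOIN keeps every row from `agents`; unmatched rows get NULL for `listings`'s columns.
Matching on a.agent_id = b.agent_id.
- agent_id=4: no b row matches, row kept with b columns NULL.
- agent_id=7: no b row matches, row kept with b columns NULL.
- agent_id=9: no b row matches, row kept with b columns NULL.
- agent_id=8: no b row matches, row kept with b columns NULL.
After projecting and ordering:
a.agent_id | a.aname | b.addr_no
4 | Zane | NULL
7 | Raj | NULL
8 | Heidi | NULL
9 | Frank | NULL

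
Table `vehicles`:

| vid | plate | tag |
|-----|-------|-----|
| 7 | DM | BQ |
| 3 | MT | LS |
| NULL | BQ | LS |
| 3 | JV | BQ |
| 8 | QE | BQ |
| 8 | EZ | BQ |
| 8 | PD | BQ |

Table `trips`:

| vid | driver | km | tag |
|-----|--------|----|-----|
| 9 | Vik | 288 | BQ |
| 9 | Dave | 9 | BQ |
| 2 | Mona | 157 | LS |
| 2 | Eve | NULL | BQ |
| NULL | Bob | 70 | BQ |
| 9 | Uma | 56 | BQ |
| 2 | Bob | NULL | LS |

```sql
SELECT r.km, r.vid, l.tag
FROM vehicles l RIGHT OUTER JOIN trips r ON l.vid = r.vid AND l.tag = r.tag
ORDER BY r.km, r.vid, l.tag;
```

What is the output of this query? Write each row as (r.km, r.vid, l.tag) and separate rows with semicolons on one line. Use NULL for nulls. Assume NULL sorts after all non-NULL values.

(9, 9, NULL); (56, 9, NULL); (70, NULL, NULL); (157, 2, NULL); (288, 9, NULL); (NULL, 2, NULL); (NULL, 2, NULL)

RIGHT JOIN keeps every row from `trips`; unmatched rows get NULL for `vehicles`'s columns.
Matching on l.vid = r.vid AND l.tag = r.tag. A NULL in a compared column never satisfies the condition.
- vid=7, tag=BQ: no matching r row.
- vid=3, tag=LS: no matching r row.
- vid=NULL, tag=LS: no matching r row.
- vid=3, tag=BQ: no matching r row.
- vid=8, tag=BQ: no matching r row.
- vid=8, tag=BQ: no matching r row.
- vid=8, tag=BQ: no matching r row.
- plus 7 unmatched r row(s), each kept with NULL l columns.
After projecting and ordering:
r.km | r.vid | l.tag
9 | 9 | NULL
56 | 9 | NULL
70 | NULL | NULL
157 | 2 | NULL
288 | 9 | NULL
NULL | 2 | NULL
NULL | 2 | NULL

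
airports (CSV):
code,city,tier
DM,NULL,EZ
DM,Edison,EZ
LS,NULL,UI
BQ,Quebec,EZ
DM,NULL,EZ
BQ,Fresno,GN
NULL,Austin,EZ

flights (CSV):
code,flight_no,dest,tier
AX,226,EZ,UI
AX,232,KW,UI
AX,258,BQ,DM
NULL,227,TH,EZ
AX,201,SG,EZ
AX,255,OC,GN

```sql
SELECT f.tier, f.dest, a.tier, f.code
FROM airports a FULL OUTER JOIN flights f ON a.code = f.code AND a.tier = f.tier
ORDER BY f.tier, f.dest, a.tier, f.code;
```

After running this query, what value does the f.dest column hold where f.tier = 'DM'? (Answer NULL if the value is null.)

BQ

FULL OUTER JOIN keeps every row from both sides; unmatched rows get NULL for the other side's columns.
Matching on a.code = f.code AND a.tier = f.tier. A NULL in a compared column never satisfies the condition.
Matched pairs: 0; unmatched a rows kept: 7; unmatched f rows kept: 6.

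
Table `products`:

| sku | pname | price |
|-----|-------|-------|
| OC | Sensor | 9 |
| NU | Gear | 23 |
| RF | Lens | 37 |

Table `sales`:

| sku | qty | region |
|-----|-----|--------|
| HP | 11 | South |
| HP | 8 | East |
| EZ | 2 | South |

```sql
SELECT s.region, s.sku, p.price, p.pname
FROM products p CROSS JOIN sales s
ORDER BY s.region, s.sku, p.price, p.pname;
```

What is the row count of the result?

9

CROSS JOIN pairs every row of `products` with every row of `sales`: 3 × 3 = 9 rows.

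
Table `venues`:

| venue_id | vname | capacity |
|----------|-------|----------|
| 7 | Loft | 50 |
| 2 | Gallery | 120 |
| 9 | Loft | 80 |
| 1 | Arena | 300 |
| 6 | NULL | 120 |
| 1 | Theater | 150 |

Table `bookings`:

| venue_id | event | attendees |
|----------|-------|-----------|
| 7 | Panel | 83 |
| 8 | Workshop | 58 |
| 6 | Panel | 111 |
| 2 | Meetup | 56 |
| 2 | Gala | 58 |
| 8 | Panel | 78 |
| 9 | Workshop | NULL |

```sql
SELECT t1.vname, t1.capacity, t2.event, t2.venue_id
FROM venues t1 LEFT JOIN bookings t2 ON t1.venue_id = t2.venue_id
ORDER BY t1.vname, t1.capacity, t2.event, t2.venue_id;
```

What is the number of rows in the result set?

7

LEFT JOIN keeps every row from `venues`; unmatched rows get NULL for `bookings`'s columns.
Matching on t1.venue_id = t2.venue_id.
- t1 (venue_id=7) pairs with 1 row(s) of t2.
- t1 (venue_id=2) pairs with 2 row(s) of t2.
- t1 (venue_id=9) pairs with 1 row(s) of t2.
- t1 (venue_id=1) has no partner → padded with NULL.
- t1 (venue_id=6) pairs with 1 row(s) of t2.
- t1 (venue_id=1) has no partner → padded with NULL.
Total: 5 matched + 2 padded = 7 rows.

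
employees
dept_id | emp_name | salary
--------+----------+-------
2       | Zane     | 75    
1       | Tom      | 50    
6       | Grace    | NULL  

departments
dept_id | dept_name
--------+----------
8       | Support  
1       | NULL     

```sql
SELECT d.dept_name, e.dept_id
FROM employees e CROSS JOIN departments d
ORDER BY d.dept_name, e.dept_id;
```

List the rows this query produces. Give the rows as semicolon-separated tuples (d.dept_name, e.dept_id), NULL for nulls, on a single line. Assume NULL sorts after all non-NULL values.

(Support, 1); (Support, 2); (Support, 6); (NULL, 1); (NULL, 2); (NULL, 6)

CROSS JOIN pairs every row of `employees` with every row of `departments`: 3 × 2 = 6 rows.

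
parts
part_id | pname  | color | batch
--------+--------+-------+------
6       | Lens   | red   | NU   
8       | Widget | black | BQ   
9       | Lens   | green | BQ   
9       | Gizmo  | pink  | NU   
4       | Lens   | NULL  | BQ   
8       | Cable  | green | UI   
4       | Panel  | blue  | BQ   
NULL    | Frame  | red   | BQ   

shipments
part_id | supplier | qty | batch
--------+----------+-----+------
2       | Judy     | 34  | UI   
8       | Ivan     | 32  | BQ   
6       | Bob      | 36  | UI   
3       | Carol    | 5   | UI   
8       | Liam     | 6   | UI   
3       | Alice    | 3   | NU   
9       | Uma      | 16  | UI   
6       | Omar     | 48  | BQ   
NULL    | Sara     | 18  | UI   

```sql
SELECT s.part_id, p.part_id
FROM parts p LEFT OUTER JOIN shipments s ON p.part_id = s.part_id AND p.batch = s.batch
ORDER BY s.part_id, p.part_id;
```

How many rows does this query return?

LEFT JOIN keeps every row from `parts`; unmatched rows get NULL for `shipments`'s columns.
Matching on p.part_id = s.part_id AND p.batch = s.batch. A NULL in a compared column never satisfies the condition.
- part_id=6, batch=NU: no s row matches, row kept with s columns NULL.
- part_id=8, batch=BQ: 1 matching s row(s), so 1 row(s) emitted.
- part_id=9, batch=BQ: no s row matches, row kept with s columns NULL.
- part_id=9, batch=NU: no s row matches, row kept with s columns NULL.
- part_id=4, batch=BQ: no s row matches, row kept with s columns NULL.
- part_id=8, batch=UI: 1 matching s row(s), so 1 row(s) emitted.
- part_id=4, batch=BQ: no s row matches, row kept with s columns NULL.
- part_id=NULL, batch=BQ: no s row matches, row kept with s columns NULL.
Total: 2 matched + 6 padded = 8 rows.

8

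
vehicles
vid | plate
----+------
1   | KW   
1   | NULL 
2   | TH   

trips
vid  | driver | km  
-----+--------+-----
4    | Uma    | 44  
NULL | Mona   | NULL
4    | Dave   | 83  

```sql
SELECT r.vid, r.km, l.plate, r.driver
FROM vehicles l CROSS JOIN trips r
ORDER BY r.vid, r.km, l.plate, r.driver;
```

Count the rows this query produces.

CROSS JOIN pairs every row of `vehicles` with every row of `trips`: 3 × 3 = 9 rows.

9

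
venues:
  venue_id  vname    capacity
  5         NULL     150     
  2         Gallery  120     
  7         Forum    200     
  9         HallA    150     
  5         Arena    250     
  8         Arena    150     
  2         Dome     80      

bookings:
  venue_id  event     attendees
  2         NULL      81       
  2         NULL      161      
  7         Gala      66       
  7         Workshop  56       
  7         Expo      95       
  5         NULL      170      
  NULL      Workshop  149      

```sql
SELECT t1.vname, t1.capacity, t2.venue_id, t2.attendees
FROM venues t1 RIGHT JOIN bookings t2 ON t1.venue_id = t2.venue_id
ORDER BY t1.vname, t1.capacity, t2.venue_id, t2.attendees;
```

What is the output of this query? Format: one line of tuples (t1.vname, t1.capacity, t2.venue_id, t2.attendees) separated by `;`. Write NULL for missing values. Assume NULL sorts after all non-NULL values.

(Arena, 250, 5, 170); (Dome, 80, 2, 81); (Dome, 80, 2, 161); (Forum, 200, 7, 56); (Forum, 200, 7, 66); (Forum, 200, 7, 95); (Gallery, 120, 2, 81); (Gallery, 120, 2, 161); (NULL, 150, 5, 170); (NULL, NULL, NULL, 149)

RIGHT JOIN keeps every row from `bookings`; unmatched rows get NULL for `venues`'s columns.
Matching on t1.venue_id = t2.venue_id. A NULL in a compared column never satisfies the condition.
Matched pairs: 9; unmatched t2 rows kept: 1.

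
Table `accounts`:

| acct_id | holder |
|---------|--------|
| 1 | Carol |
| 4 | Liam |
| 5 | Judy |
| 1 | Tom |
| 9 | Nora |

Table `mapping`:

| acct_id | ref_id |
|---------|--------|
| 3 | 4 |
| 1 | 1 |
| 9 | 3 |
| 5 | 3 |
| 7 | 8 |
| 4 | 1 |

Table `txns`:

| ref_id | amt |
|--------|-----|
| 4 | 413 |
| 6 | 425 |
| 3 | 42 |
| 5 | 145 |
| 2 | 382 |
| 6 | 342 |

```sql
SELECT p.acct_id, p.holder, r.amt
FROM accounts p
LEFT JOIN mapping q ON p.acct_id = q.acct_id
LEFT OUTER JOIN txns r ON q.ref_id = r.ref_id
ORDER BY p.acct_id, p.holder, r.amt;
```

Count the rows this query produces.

Joins associate left-to-right: accounts LEFT JOIN mapping on acct_id gives 5 intermediate row(s).
Then LEFT JOIN `txns r` on ref_id: each of those 5 rows is kept; rows whose q.ref_id has no match in r get NULL for r's columns.
Result: 5 row(s).

5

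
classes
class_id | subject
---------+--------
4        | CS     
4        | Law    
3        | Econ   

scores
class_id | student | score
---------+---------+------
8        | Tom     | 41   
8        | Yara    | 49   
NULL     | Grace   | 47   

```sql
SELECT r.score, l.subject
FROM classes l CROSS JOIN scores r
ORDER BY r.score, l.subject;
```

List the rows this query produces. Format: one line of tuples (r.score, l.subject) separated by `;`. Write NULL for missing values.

(41, CS); (41, Econ); (41, Law); (47, CS); (47, Econ); (47, Law); (49, CS); (49, Econ); (49, Law)

CROSS JOIN pairs every row of `classes` with every row of `scores`: 3 × 3 = 9 rows.
After projecting and ordering:
r.score | l.subject
41 | CS
41 | Econ
41 | Law
47 | CS
47 | Econ
47 | Law
49 | CS
49 | Econ
49 | Law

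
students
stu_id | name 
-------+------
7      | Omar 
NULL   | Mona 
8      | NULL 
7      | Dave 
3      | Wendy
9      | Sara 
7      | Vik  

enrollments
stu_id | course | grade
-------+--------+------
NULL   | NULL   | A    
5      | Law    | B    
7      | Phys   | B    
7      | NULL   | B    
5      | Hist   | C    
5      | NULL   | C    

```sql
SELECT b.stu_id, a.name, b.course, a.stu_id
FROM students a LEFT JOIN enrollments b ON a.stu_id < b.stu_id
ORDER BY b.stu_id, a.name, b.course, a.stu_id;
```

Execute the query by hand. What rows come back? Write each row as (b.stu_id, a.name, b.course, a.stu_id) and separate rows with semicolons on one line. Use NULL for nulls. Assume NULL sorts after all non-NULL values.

LEFT JOIN keeps every row from `students`; unmatched rows get NULL for `enrollments`'s columns.
Matching on a.stu_id < b.stu_id. A NULL in a compared column never satisfies the condition.
- stu_id=7: no b row matches, row kept with b columns NULL.
- stu_id=NULL: no b row matches, row kept with b columns NULL.
- stu_id=8: no b row matches, row kept with b columns NULL.
- stu_id=7: no b row matches, row kept with b columns NULL.
- stu_id=3: 5 matching b row(s), so 5 row(s) emitted.
- stu_id=9: no b row matches, row kept with b columns NULL.
- stu_id=7: no b row matches, row kept with b columns NULL.

(5, Wendy, Hist, 3); (5, Wendy, Law, 3); (5, Wendy, NULL, 3); (7, Wendy, Phys, 3); (7, Wendy, NULL, 3); (NULL, Dave, NULL, 7); (NULL, Mona, NULL, NULL); (NULL, Omar, NULL, 7); (NULL, Sara, NULL, 9); (NULL, Vik, NULL, 7); (NULL, NULL, NULL, 8)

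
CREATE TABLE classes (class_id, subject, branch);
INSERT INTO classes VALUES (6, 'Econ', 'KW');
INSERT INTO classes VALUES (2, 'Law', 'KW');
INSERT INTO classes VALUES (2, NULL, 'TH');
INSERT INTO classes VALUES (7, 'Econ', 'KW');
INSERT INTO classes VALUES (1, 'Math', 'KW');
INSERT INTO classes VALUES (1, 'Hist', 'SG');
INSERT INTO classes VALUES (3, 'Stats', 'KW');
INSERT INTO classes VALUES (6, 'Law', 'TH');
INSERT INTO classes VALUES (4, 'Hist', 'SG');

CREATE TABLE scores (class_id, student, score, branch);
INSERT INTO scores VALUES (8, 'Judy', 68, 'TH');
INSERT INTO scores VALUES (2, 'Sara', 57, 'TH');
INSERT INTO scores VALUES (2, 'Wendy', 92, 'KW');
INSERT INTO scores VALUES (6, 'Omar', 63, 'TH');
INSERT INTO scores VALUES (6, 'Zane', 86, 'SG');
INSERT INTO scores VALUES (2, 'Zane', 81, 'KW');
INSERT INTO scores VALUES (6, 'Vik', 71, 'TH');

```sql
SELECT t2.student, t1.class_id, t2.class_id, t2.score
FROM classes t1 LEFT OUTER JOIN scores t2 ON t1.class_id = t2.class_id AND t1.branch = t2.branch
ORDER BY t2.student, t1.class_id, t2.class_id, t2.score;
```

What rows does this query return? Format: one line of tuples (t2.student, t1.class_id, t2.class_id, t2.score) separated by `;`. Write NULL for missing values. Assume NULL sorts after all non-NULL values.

(Omar, 6, 6, 63); (Sara, 2, 2, 57); (Vik, 6, 6, 71); (Wendy, 2, 2, 92); (Zane, 2, 2, 81); (NULL, 1, NULL, NULL); (NULL, 1, NULL, NULL); (NULL, 3, NULL, NULL); (NULL, 4, NULL, NULL); (NULL, 6, NULL, NULL); (NULL, 7, NULL, NULL)

LEFT JOIN keeps every row from `classes`; unmatched rows get NULL for `scores`'s columns.
Matching on t1.class_id = t2.class_id AND t1.branch = t2.branch.
Matched pairs: 5; unmatched t1 rows kept: 6.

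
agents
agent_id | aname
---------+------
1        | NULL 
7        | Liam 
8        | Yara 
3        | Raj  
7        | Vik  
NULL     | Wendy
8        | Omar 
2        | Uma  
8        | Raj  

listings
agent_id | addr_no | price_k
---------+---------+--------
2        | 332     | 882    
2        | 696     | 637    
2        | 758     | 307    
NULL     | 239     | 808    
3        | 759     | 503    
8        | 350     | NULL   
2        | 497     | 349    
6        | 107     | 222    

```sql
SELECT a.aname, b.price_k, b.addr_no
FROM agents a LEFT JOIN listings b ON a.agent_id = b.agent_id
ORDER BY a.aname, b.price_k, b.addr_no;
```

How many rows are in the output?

12

LEFT JOIN keeps every row from `agents`; unmatched rows get NULL for `listings`'s columns.
Matching on a.agent_id = b.agent_id. A NULL in a compared column never satisfies the condition.
- a[0] agent_id=1 → no match; kept with NULLs on the b side.
- a[1] agent_id=7 → no match; kept with NULLs on the b side.
- a[2] agent_id=8 → 1 match(es) in b → 1 row(s).
- a[3] agent_id=3 → 1 match(es) in b → 1 row(s).
- a[4] agent_id=7 → no match; kept with NULLs on the b side.
- a[5] agent_id=NULL → no match; kept with NULLs on the b side.
- a[6] agent_id=8 → 1 match(es) in b → 1 row(s).
- a[7] agent_id=2 → 4 match(es) in b → 4 row(s).
- a[8] agent_id=8 → 1 match(es) in b → 1 row(s).
Total: 8 matched + 4 padded = 12 rows.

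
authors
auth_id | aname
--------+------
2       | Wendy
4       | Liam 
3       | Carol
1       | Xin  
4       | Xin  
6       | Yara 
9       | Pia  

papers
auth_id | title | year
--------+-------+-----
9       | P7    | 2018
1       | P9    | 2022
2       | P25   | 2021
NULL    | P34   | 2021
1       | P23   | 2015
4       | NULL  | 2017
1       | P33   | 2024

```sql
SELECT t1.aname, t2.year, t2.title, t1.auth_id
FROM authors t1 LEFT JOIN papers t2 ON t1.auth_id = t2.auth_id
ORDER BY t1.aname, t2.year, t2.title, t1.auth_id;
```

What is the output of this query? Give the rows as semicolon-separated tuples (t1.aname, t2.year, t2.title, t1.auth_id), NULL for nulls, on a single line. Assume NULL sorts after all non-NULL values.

(Carol, NULL, NULL, 3); (Liam, 2017, NULL, 4); (Pia, 2018, P7, 9); (Wendy, 2021, P25, 2); (Xin, 2015, P23, 1); (Xin, 2017, NULL, 4); (Xin, 2022, P9, 1); (Xin, 2024, P33, 1); (Yara, NULL, NULL, 6)

LEFT JOIN keeps every row from `authors`; unmatched rows get NULL for `papers`'s columns.
Matching on t1.auth_id = t2.auth_id. A NULL in a compared column never satisfies the condition.
- t1 row (auth_id=2): matches 1 t2 row(s) → 1 output row(s).
- t1 row (auth_id=4): matches 1 t2 row(s) → 1 output row(s).
- t1 row (auth_id=3): no match → kept, t2 columns NULL.
- t1 row (auth_id=1): matches 3 t2 row(s) → 3 output row(s).
- t1 row (auth_id=4): matches 1 t2 row(s) → 1 output row(s).
- t1 row (auth_id=6): no match → kept, t2 columns NULL.
- t1 row (auth_id=9): matches 1 t2 row(s) → 1 output row(s).
After projecting and ordering:
t1.aname | t2.year | t2.title | t1.auth_id
Carol | NULL | NULL | 3
Liam | 2017 | NULL | 4
Pia | 2018 | P7 | 9
Wendy | 2021 | P25 | 2
Xin | 2015 | P23 | 1
Xin | 2017 | NULL | 4
Xin | 2022 | P9 | 1
Xin | 2024 | P33 | 1
Yara | NULL | NULL | 6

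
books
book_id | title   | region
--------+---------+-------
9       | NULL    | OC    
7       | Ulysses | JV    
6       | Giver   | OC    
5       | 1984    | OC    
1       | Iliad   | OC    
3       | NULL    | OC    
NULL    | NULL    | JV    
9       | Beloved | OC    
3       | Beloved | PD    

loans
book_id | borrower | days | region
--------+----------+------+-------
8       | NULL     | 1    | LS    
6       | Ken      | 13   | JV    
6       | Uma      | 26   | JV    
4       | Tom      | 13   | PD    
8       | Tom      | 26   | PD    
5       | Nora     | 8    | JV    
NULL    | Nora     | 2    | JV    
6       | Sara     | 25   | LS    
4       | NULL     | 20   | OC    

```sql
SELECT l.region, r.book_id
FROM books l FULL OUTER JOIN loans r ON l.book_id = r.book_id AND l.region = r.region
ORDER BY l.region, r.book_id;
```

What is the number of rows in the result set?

18

FULL OUTER JOIN keeps every row from both sides; unmatched rows get NULL for the other side's columns.
Matching on l.book_id = r.book_id AND l.region = r.region. A NULL in a compared column never satisfies the condition.
Matched pairs: 0; unmatched l rows kept: 9; unmatched r rows kept: 9.
Total: 0 matched + 18 padded = 18 rows.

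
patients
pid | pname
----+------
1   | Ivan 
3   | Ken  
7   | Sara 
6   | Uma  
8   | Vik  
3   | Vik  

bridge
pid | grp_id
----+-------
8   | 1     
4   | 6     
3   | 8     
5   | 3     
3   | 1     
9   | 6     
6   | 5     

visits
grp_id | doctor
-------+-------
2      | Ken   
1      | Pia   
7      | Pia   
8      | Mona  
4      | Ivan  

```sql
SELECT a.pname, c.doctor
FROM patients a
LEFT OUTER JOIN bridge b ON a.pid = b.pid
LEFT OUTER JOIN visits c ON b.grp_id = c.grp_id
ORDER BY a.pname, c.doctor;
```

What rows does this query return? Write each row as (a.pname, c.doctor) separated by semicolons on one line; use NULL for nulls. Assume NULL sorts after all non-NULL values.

(Ivan, NULL); (Ken, Mona); (Ken, Pia); (Sara, NULL); (Uma, NULL); (Vik, Mona); (Vik, Pia); (Vik, Pia)

Step 1 — a LEFT JOIN b on pid → 8 row(s).
Then LEFT JOIN `visits c` on grp_id: each of those 8 rows is kept; rows whose b.grp_id has no match in c get NULL for c's columns.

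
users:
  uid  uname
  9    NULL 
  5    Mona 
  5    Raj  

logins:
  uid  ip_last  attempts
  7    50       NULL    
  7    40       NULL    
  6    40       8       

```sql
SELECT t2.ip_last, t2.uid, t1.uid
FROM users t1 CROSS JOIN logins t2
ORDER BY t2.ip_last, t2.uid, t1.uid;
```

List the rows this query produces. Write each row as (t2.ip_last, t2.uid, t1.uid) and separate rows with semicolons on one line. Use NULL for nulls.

CROSS JOIN pairs every row of `users` with every row of `logins`: 3 × 3 = 9 rows.

(40, 6, 5); (40, 6, 5); (40, 6, 9); (40, 7, 5); (40, 7, 5); (40, 7, 9); (50, 7, 5); (50, 7, 5); (50, 7, 9)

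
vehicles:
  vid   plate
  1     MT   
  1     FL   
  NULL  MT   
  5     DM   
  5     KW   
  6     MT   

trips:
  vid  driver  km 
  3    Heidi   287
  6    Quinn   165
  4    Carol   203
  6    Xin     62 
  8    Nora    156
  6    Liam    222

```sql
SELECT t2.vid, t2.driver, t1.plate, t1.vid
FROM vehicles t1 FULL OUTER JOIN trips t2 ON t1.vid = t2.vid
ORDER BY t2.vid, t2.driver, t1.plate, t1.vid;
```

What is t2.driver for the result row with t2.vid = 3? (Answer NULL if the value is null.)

Heidi

FULL OUTER JOIN keeps every row from both sides; unmatched rows get NULL for the other side's columns.
Matching on t1.vid = t2.vid. A NULL in a compared column never satisfies the condition.
Matched pairs: 3; unmatched t1 rows kept: 5; unmatched t2 rows kept: 3.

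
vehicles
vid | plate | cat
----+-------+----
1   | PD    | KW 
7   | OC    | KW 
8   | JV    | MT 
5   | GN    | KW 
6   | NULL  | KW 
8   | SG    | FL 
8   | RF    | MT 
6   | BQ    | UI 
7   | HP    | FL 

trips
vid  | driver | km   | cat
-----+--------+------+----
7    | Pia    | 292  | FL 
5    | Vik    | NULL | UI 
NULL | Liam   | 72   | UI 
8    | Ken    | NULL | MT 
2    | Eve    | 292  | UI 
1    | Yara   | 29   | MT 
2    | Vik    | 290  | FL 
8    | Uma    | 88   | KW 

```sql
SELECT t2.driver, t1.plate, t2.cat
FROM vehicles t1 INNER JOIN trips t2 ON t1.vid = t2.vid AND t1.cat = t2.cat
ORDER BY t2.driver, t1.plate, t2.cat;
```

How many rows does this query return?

INNER JOIN keeps only pairs where the ON condition holds.
Matching on t1.vid = t2.vid AND t1.cat = t2.cat. A NULL in a compared column never satisfies the condition.
Matched pairs: 3.
Total: 3 rows.

3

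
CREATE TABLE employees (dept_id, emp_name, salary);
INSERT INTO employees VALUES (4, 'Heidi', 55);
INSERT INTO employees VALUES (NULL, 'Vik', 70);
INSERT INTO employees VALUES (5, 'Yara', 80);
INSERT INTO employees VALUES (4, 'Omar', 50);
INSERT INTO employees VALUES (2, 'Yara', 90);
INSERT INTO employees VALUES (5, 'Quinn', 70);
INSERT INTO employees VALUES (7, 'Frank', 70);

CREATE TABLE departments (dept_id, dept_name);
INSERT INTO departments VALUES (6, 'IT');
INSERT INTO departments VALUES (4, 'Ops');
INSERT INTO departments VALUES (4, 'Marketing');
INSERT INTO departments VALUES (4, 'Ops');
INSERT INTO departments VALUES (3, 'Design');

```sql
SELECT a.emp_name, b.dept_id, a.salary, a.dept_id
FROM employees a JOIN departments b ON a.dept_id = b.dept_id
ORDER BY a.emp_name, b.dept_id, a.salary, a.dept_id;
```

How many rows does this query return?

INNER JOIN keeps only pairs where the ON condition holds.
Matching on a.dept_id = b.dept_id. A NULL in a compared column never satisfies the condition.
- a[0] dept_id=4 → 3 match(es) in b → 3 row(s).
- a[1] dept_id=NULL → no match; dropped.
- a[2] dept_id=5 → no match; dropped.
- a[3] dept_id=4 → 3 match(es) in b → 3 row(s).
- a[4] dept_id=2 → no match; dropped.
- a[5] dept_id=5 → no match; dropped.
- a[6] dept_id=7 → no match; dropped.
Total: 6 rows.

6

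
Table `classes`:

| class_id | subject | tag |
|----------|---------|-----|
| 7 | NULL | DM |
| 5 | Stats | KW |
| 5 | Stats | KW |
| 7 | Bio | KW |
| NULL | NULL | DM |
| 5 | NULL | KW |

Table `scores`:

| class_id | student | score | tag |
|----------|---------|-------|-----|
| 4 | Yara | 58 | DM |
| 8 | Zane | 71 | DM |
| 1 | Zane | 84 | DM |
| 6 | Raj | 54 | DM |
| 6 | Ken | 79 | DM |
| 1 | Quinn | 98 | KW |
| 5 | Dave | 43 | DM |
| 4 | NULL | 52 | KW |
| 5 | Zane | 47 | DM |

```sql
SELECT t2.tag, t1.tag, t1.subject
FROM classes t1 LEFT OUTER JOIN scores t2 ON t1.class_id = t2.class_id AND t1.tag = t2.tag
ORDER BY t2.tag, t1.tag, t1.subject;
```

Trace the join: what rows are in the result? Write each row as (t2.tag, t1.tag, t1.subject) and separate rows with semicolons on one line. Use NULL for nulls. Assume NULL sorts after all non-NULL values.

LEFT JOIN keeps every row from `classes`; unmatched rows get NULL for `scores`'s columns.
Matching on t1.class_id = t2.class_id AND t1.tag = t2.tag. A NULL in a compared column never satisfies the condition.
Matched pairs: 0; unmatched t1 rows kept: 6.

(NULL, DM, NULL); (NULL, DM, NULL); (NULL, KW, Bio); (NULL, KW, Stats); (NULL, KW, Stats); (NULL, KW, NULL)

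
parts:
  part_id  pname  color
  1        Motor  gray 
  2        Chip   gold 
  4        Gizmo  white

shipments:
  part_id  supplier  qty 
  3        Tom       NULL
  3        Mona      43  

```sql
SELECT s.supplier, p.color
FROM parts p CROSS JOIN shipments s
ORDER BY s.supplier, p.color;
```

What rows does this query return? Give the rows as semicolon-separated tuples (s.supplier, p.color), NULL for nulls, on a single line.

CROSS JOIN pairs every row of `parts` with every row of `shipments`: 3 × 2 = 6 rows.
After projecting and ordering:
s.supplier | p.color
Mona | gold
Mona | gray
Mona | white
Tom | gold
Tom | gray
Tom | white

(Mona, gold); (Mona, gray); (Mona, white); (Tom, gold); (Tom, gray); (Tom, white)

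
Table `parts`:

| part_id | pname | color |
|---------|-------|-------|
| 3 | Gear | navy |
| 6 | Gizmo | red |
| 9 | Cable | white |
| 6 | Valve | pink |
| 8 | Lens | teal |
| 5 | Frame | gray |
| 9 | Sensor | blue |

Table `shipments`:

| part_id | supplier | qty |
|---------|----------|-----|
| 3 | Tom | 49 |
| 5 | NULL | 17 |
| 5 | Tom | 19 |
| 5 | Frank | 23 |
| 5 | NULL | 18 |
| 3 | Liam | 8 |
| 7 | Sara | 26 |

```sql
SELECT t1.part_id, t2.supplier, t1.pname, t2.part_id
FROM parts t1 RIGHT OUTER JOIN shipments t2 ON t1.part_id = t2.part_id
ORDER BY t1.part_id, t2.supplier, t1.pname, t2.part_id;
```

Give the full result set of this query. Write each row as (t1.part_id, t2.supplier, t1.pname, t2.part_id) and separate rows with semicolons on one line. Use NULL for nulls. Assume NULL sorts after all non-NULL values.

(3, Liam, Gear, 3); (3, Tom, Gear, 3); (5, Frank, Frame, 5); (5, Tom, Frame, 5); (5, NULL, Frame, 5); (5, NULL, Frame, 5); (NULL, Sara, NULL, 7)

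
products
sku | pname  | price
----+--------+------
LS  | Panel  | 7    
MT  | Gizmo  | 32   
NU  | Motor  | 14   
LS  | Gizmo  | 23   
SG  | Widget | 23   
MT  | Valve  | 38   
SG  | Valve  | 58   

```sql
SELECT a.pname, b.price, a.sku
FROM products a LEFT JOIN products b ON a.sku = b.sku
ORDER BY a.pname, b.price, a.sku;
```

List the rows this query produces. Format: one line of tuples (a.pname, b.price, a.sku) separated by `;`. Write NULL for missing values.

(Gizmo, 7, LS); (Gizmo, 23, LS); (Gizmo, 32, MT); (Gizmo, 38, MT); (Motor, 14, NU); (Panel, 7, LS); (Panel, 23, LS); (Valve, 23, SG); (Valve, 32, MT); (Valve, 38, MT); (Valve, 58, SG); (Widget, 23, SG); (Widget, 58, SG)

LEFT JOIN keeps every row from `products a`; unmatched rows get NULL for `products b`'s columns.
Matching on a.sku = b.sku.
Matched pairs: 13; unmatched a rows kept: 0.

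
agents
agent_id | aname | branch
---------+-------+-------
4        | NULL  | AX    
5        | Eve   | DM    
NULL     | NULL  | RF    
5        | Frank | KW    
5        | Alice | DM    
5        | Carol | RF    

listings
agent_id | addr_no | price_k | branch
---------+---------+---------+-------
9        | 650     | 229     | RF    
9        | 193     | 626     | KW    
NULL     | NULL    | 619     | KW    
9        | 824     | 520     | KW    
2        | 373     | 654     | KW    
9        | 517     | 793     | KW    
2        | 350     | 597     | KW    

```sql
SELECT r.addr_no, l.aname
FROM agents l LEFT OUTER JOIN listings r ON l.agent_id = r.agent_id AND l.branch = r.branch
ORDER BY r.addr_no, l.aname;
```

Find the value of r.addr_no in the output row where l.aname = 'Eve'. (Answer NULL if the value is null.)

LEFT JOIN keeps every row from `agents`; unmatched rows get NULL for `listings`'s columns.
Matching on l.agent_id = r.agent_id AND l.branch = r.branch. A NULL in a compared column never satisfies the condition.
- l row (agent_id=4, branch=AX): no match → kept, r columns NULL.
- l row (agent_id=5, branch=DM): no match → kept, r columns NULL.
- l row (agent_id=NULL, branch=RF): no match → kept, r columns NULL.
- l row (agent_id=5, branch=KW): no match → kept, r columns NULL.
- l row (agent_id=5, branch=DM): no match → kept, r columns NULL.
- l row (agent_id=5, branch=RF): no match → kept, r columns NULL.

NULL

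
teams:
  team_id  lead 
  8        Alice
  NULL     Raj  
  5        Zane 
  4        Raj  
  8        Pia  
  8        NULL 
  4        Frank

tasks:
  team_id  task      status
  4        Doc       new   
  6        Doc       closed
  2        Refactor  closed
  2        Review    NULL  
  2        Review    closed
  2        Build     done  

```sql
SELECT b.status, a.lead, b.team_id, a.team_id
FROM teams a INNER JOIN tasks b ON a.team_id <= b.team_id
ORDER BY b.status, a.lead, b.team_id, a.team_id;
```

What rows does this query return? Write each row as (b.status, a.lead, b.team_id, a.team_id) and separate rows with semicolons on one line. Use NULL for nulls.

(closed, Frank, 6, 4); (closed, Raj, 6, 4); (closed, Zane, 6, 5); (new, Frank, 4, 4); (new, Raj, 4, 4)

INNER JOIN keeps only pairs where the ON condition holds.
Matching on a.team_id <= b.team_id. A NULL in a compared column never satisfies the condition.
- team_id=8: no matching b row, dropped.
- team_id=NULL: no matching b row, dropped.
- team_id=5: 1 matching b row(s), so 1 row(s) emitted.
- team_id=4: 2 matching b row(s), so 2 row(s) emitted.
- team_id=8: no matching b row, dropped.
- team_id=8: no matching b row, dropped.
- team_id=4: 2 matching b row(s), so 2 row(s) emitted.
After projecting and ordering:
b.status | a.lead | b.team_id | a.team_id
closed | Frank | 6 | 4
closed | Raj | 6 | 4
closed | Zane | 6 | 5
new | Frank | 4 | 4
new | Raj | 4 | 4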